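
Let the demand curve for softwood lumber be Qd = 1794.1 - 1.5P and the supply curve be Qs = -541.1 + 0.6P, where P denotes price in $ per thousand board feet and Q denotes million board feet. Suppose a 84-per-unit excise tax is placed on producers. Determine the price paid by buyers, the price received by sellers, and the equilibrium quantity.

With a tax of 84 on producers, they supply based on the net price P_s = P_b - 84, so Qs = -591.5 + 0.6P_b.
Market clearing requires 1794.1 - 1.5P_b = -591.5 + 0.6P_b; hence 2385.6 = 2.1P_b and P_b = 1136.
So P_s = 1052 and the quantity traded is Q = 1794.1 - 1.5(1136) = 90.1.

P_b = 1136, P_s = 1052, Q = 90.1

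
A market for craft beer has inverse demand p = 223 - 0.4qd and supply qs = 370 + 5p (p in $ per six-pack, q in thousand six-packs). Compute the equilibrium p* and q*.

p* = 25, q* = 495

In direct form, qd = 557.5 - 2.5p.
Equating demand and supply, 557.5 - 2.5p = 370 + 5p gives 7.5p = 187.5, so p* = 25.
Then q* = 557.5 - 2.5(25) = 495.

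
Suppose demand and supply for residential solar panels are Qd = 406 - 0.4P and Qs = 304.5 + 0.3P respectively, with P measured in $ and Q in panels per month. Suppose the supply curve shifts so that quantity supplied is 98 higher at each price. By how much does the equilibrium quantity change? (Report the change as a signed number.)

The market clears where 406 - 0.4P = 304.5 + 0.3P. Rearranging, 0.7P = 101.5, hence P* = 145.
From the demand curve, Q* = 406 - 0.4(145) = 348.
After the shift, supply is Qs = 402.5 + 0.3P.
Re-solving, 0.7P = 3.5 gives P = 5 and Q = 404.
ΔQ = 404 - 348 = 56.

ΔQ = 56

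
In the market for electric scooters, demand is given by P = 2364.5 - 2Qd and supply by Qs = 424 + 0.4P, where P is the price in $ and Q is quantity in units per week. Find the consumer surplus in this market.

In direct form, Qd = 1182.25 - 0.5P.
At equilibrium Qd = Qs, so 1182.25 - 0.5P = 424 + 0.4P; collecting terms, 758.25 = 0.9P and P* = 842.5.
Plugging P* into demand: Q* = 1182.25 - 0.5(842.5) = 761.
Demand choke price (Qd = 0): P = 1182.25/0.5 = 2364.5. Consumer surplus = ½ × (2364.5 - 842.5) × 761 = 579121.

Consumer surplus = 579121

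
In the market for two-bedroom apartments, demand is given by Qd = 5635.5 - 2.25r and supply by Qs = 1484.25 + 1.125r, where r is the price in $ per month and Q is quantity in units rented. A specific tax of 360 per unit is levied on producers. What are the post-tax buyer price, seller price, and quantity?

Producers keep r_s = r_b - 360 per unit, so supply in terms of the buyer price is Qs = 1079.25 + 1.125r_b.
Market clearing requires 5635.5 - 2.25r_b = 1079.25 + 1.125r_b; hence 4556.25 = 3.375r_b and r_b = 1350.
Then r_s = 1350 - 360 = 990 and Q = 5635.5 - 2.25(1350) = 2598.

r_b = 1350, r_s = 990, Q = 2598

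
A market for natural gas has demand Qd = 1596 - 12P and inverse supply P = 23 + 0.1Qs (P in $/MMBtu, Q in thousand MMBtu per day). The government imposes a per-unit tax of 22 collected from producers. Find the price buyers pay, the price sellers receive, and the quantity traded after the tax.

In direct form, Qs = -230 + 10P.
Producers keep P_s = P_b - 22 per unit, so supply in terms of the buyer price is Qs = -450 + 10P_b.
Equate demand and the shifted supply: 1596 - 12P_b = -450 + 10P_b, giving 22P_b = 2046, so P_b = 93.
So P_s = 71 and the quantity traded is Q = 1596 - 12(93) = 480.

P_b = 93, P_s = 71, Q = 480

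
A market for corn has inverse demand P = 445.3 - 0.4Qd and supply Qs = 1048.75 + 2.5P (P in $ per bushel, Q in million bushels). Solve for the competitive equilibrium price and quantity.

P* = 12.9, Q* = 1081

Rewriting in direct form: Qd = 1113.25 - 2.5P.
The market clears where 1113.25 - 2.5P = 1048.75 + 2.5P. Rearranging, 5P = 64.5, hence P* = 12.9.
Substitute back: Q* = 1113.25 - 2.5(12.9) = 1081.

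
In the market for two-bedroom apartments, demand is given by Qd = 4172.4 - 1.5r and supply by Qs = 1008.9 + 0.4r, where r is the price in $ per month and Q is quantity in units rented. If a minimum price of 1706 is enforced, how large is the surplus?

With r fixed at 1706, quantity demanded is 1613.4 and quantity supplied is 1691.3.
Surplus = Qs - Qd = 1691.3 - 1613.4 = 77.9.

Surplus = 77.9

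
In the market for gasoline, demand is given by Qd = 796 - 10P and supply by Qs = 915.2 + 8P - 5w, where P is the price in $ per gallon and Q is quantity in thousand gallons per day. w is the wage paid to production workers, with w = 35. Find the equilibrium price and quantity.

With w = 35, supply is Qs = 740.2 + 8P.
Equating demand and supply, 796 - 10P = 740.2 + 8P gives 18P = 55.8, so P* = 3.1.
Then Q* = 796 - 10(3.1) = 765.

P* = 3.1, Q* = 765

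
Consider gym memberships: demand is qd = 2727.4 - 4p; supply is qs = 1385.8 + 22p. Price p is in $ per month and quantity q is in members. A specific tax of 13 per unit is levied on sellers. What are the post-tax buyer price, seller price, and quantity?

p_b = 62.6, p_s = 49.6, q = 2477

With a tax of 13 on sellers, they supply based on the net price p_s = p_b - 13, so qs = 1099.8 + 22p_b.
Set qd = qs: 2727.4 - 4p_b = 1099.8 + 22p_b, so 1627.6 = 26p_b and p_b = 62.6.
So p_s = 49.6 and the quantity traded is q = 2727.4 - 4(62.6) = 2477.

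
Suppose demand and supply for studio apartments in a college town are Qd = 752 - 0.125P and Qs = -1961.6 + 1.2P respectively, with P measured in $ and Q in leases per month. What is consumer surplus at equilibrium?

Consumer surplus = 984064

Equating demand and supply, 752 - 0.125P = -1961.6 + 1.2P gives 1.325P = 2713.6, so P* = 2048.
From the demand curve, Q* = 752 - 0.125(2048) = 496.
Demand choke price (Qd = 0): P = 752/0.125 = 6016. Consumer surplus = ½ × (6016 - 2048) × 496 = 984064.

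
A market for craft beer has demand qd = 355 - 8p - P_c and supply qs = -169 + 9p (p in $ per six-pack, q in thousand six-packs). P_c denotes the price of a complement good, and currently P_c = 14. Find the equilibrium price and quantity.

p* = 30, q* = 101

With P_c = 14, demand is qd = 341 - 8p.
Set qd = qs: 341 - 8p = -169 + 9p, so 510 = 17p and p* = 30.
From the demand curve, q* = 341 - 8(30) = 101.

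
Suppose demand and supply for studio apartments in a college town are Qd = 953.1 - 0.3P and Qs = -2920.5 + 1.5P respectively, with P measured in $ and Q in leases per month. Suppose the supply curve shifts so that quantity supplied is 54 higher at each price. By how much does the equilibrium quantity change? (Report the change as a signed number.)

Equating demand and supply, 953.1 - 0.3P = -2920.5 + 1.5P gives 1.8P = 3873.6, so P* = 2152.
Substitute back: Q* = 953.1 - 0.3(2152) = 307.5.
After the shift, supply is Qs = -2866.5 + 1.5P.
Re-solving, 1.8P = 3819.6 gives P = 2122 and Q = 316.5.
ΔQ = 316.5 - 307.5 = 9.

ΔQ = 9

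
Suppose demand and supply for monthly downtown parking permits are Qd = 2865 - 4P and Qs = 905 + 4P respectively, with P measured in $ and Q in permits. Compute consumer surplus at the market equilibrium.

At equilibrium Qd = Qs, so 2865 - 4P = 905 + 4P; collecting terms, 1960 = 8P and P* = 245.
Substitute back: Q* = 2865 - 4(245) = 1885.
Demand choke price (Qd = 0): P = 2865/4 = 716.25. Consumer surplus = ½ × (716.25 - 245) × 1885 = 444153.125.

Consumer surplus = 444153.125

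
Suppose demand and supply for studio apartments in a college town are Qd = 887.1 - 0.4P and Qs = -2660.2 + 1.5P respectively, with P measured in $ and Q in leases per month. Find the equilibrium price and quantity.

Equating demand and supply, 887.1 - 0.4P = -2660.2 + 1.5P gives 1.9P = 3547.3, so P* = 1867.
From the demand curve, Q* = 887.1 - 0.4(1867) = 140.3.

P* = 1867, Q* = 140.3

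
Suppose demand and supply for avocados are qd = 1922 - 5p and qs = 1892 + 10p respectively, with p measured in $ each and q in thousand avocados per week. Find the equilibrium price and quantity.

The market clears where 1922 - 5p = 1892 + 10p. Rearranging, 15p = 30, hence p* = 2.
Substitute back: q* = 1922 - 5(2) = 1912.

p* = 2, q* = 1912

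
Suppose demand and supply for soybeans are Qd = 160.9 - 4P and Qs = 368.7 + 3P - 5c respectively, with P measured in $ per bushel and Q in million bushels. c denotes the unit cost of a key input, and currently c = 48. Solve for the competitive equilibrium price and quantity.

P* = 4.6, Q* = 142.5

With c = 48, supply is Qs = 128.7 + 3P.
The market clears where 160.9 - 4P = 128.7 + 3P. Rearranging, 7P = 32.2, hence P* = 4.6.
Substitute back: Q* = 160.9 - 4(4.6) = 142.5.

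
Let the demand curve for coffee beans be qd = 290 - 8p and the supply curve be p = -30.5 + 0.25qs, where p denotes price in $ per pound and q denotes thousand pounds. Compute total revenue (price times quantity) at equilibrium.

Total revenue = 2492

Solving each curve for q: qs = 122 + 4p.
At equilibrium qd = qs, so 290 - 8p = 122 + 4p; collecting terms, 168 = 12p and p* = 14.
Plugging p* into demand: q* = 290 - 8(14) = 178.
Total revenue = p* × q* = 14 × 178 = 2492.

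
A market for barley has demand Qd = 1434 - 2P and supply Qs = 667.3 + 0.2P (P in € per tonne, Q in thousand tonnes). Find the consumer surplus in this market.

Consumer surplus = 135792.25

Equating demand and supply, 1434 - 2P = 667.3 + 0.2P gives 2.2P = 766.7, so P* = 348.5.
Then Q* = 1434 - 2(348.5) = 737.
Demand choke price (Qd = 0): P = 1434/2 = 717. Consumer surplus = ½ × (717 - 348.5) × 737 = 135792.25.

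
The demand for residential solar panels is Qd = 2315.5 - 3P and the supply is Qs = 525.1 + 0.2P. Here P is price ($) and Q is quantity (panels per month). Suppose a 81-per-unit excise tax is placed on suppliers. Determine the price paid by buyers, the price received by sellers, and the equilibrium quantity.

Suppliers keep P_s = P_b - 81 per unit, so supply in terms of the buyer price is Qs = 508.9 + 0.2P_b.
Set Qd = Qs: 2315.5 - 3P_b = 508.9 + 0.2P_b, so 1806.6 = 3.2P_b and P_b = 564.5625.
Then P_s = 564.5625 - 81 = 483.5625 and Q = 2315.5 - 3(564.5625) = 621.8125.

P_b = 564.5625, P_s = 483.5625, Q = 621.8125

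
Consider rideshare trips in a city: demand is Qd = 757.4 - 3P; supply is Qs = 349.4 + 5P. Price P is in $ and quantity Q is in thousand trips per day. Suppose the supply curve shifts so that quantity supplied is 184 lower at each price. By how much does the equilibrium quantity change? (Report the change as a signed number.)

ΔQ = -69

At equilibrium Qd = Qs, so 757.4 - 3P = 349.4 + 5P; collecting terms, 408 = 8P and P* = 51.
Then Q* = 757.4 - 3(51) = 604.4.
After the shift, supply is Qs = 165.4 + 5P.
The new intersection has 592 = 8P, i.e. P = 74, Q = 535.4.
ΔQ = 535.4 - 604.4 = -69.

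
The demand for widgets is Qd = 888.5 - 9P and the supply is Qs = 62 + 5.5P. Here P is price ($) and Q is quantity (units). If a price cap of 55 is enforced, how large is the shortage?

Shortage = 29

With P fixed at 55, quantity demanded is 393.5 and quantity supplied is 364.5.
Shortage = Qd - Qs = 393.5 - 364.5 = 29.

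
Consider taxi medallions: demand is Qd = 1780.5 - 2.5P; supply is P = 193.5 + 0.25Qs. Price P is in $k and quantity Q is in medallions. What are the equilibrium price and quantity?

Rewriting in direct form: Qs = -774 + 4P.
The market clears where 1780.5 - 2.5P = -774 + 4P. Rearranging, 6.5P = 2554.5, hence P* = 393.
Substitute back: Q* = 1780.5 - 2.5(393) = 798.

P* = 393, Q* = 798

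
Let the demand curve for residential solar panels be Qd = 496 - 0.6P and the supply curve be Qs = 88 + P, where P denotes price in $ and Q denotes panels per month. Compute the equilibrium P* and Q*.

P* = 255, Q* = 343

Set Qd = Qs: 496 - 0.6P = 88 + P, so 408 = 1.6P and P* = 255.
Then Q* = 496 - 0.6(255) = 343.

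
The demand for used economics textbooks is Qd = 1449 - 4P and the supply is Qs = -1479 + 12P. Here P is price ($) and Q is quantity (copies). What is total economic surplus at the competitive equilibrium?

Set Qd = Qs: 1449 - 4P = -1479 + 12P, so 2928 = 16P and P* = 183.
Substitute back: Q* = 1449 - 4(183) = 717.
Demand choke price = 362.25; supply choke price = 123.25. CS = ½(362.25 - 183)(717) = 64261.125; PS = ½(183 - 123.25)(717) = 21420.375. Total surplus = 85681.5.

Total surplus = 85681.5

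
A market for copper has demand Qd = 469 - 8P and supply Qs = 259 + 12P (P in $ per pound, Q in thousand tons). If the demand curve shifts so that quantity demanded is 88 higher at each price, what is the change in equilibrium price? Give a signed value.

Set Qd = Qs: 469 - 8P = 259 + 12P, so 210 = 20P and P* = 10.5.
Substitute back: Q* = 469 - 8(10.5) = 385.
After the shift, demand is Qd = 557 - 8P.
Re-solving, 20P = 298 gives P = 14.9 and Q = 437.8.
ΔP = 14.9 - 10.5 = 4.4.

ΔP = 4.4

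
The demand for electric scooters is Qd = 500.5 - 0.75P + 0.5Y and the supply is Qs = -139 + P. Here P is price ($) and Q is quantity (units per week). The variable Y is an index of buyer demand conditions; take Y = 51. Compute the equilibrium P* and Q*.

With Y = 51, demand is Qd = 526 - 0.75P.
At equilibrium Qd = Qs, so 526 - 0.75P = -139 + P; collecting terms, 665 = 1.75P and P* = 380.
Then Q* = 526 - 0.75(380) = 241.

P* = 380, Q* = 241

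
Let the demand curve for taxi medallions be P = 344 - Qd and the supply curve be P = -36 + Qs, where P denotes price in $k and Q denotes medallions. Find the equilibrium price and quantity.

Solving each curve for Q: Qd = 344 - P and Qs = 36 + P.
Equating demand and supply, 344 - P = 36 + P gives 2P = 308, so P* = 154.
Substitute back: Q* = 344 - 154 = 190.

P* = 154, Q* = 190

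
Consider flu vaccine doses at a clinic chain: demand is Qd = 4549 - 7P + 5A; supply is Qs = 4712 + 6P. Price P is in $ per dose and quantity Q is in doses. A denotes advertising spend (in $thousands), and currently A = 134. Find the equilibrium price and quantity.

P* = 39, Q* = 4946

With A = 134, demand is Qd = 5219 - 7P.
Set Qd = Qs: 5219 - 7P = 4712 + 6P, so 507 = 13P and P* = 39.
Plugging P* into demand: Q* = 5219 - 7(39) = 4946.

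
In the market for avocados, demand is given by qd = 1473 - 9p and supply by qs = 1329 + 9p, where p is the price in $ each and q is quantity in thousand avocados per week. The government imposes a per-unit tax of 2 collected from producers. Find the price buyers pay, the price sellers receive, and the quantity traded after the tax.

The tax drives a wedge p_b - p_s = 2. Substituting p_s = p_b - 2 into supply: qs = 1311 + 9p_b.
Market clearing requires 1473 - 9p_b = 1311 + 9p_b; hence 162 = 18p_b and p_b = 9.
So p_s = 7 and the quantity traded is q = 1473 - 9(9) = 1392.

p_b = 9, p_s = 7, q = 1392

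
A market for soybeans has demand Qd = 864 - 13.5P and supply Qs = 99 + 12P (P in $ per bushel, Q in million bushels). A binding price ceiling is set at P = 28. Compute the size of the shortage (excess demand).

With P fixed at 28, quantity demanded is 486 and quantity supplied is 435.
Shortage = Qd - Qs = 486 - 435 = 51.

Shortage = 51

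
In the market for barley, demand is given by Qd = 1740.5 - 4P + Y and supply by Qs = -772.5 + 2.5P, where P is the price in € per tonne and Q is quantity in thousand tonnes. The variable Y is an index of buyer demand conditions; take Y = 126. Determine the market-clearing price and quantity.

P* = 406, Q* = 242.5

With Y = 126, demand is Qd = 1866.5 - 4P.
At equilibrium Qd = Qs, so 1866.5 - 4P = -772.5 + 2.5P; collecting terms, 2639 = 6.5P and P* = 406.
Substitute back: Q* = 1866.5 - 4(406) = 242.5.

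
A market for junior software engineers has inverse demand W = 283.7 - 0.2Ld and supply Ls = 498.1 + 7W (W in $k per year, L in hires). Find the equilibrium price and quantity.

In direct form, Ld = 1418.5 - 5W.
At equilibrium Ld = Ls, so 1418.5 - 5W = 498.1 + 7W; collecting terms, 920.4 = 12W and W* = 76.7.
Then L* = 1418.5 - 5(76.7) = 1035.

W* = 76.7, L* = 1035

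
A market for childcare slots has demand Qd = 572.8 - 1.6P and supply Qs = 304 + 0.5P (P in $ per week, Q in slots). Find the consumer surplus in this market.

Equating demand and supply, 572.8 - 1.6P = 304 + 0.5P gives 2.1P = 268.8, so P* = 128.
From the demand curve, Q* = 572.8 - 1.6(128) = 368.
Demand choke price (Qd = 0): P = 572.8/1.6 = 358. Consumer surplus = ½ × (358 - 128) × 368 = 42320.

Consumer surplus = 42320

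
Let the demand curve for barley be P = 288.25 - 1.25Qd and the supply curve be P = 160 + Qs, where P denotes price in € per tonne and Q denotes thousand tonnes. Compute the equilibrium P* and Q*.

P* = 217, Q* = 57

Solving each curve for Q: Qd = 230.6 - 0.8P and Qs = -160 + P.
The market clears where 230.6 - 0.8P = -160 + P. Rearranging, 1.8P = 390.6, hence P* = 217.
Substitute back: Q* = 230.6 - 0.8(217) = 57.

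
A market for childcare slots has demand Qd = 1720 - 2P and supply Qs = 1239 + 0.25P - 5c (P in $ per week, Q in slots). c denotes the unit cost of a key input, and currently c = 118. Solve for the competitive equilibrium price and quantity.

With c = 118, supply is Qs = 649 + 0.25P.
Set Qd = Qs: 1720 - 2P = 649 + 0.25P, so 1071 = 2.25P and P* = 476.
From the demand curve, Q* = 1720 - 2(476) = 768.

P* = 476, Q* = 768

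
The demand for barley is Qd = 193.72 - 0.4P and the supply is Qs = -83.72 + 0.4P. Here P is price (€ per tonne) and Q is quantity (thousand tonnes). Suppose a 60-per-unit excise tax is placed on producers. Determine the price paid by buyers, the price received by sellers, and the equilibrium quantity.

P_b = 376.8, P_s = 316.8, Q = 43

With a tax of 60 on producers, they supply based on the net price P_s = P_b - 60, so Qs = -107.72 + 0.4P_b.
Market clearing requires 193.72 - 0.4P_b = -107.72 + 0.4P_b; hence 301.44 = 0.8P_b and P_b = 376.8.
So P_s = 316.8 and the quantity traded is Q = 193.72 - 0.4(376.8) = 43.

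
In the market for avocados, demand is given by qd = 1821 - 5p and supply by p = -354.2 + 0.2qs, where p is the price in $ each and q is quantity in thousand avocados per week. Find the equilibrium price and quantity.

In direct form, qs = 1771 + 5p.
Equating demand and supply, 1821 - 5p = 1771 + 5p gives 10p = 50, so p* = 5.
Plugging p* into demand: q* = 1821 - 5(5) = 1796.

p* = 5, q* = 1796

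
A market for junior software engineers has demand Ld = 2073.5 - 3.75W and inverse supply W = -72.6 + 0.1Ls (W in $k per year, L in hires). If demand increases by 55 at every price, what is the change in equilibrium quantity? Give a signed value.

ΔL = 40

In direct form, Ls = 726 + 10W.
The market clears where 2073.5 - 3.75W = 726 + 10W. Rearranging, 13.75W = 1347.5, hence W* = 98.
Plugging W* into demand: L* = 2073.5 - 3.75(98) = 1706.
After the shift, demand is Ld = 2128.5 - 3.75W.
New equilibrium: 1402.5 = 13.75W, so W = 102 and L = 1746.
ΔL = 1746 - 1706 = 40.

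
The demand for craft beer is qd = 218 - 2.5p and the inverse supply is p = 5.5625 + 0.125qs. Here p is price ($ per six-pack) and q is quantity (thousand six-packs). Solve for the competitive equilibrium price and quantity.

p* = 25, q* = 155.5

Solving each curve for q: qs = -44.5 + 8p.
The market clears where 218 - 2.5p = -44.5 + 8p. Rearranging, 10.5p = 262.5, hence p* = 25.
Then q* = 218 - 2.5(25) = 155.5.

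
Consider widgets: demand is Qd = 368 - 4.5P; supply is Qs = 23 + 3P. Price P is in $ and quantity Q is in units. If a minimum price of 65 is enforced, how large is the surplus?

Evaluating both curves at the floor price 65 gives Qd = 75.5, Qs = 218.
Surplus = Qs - Qd = 218 - 75.5 = 142.5.

Surplus = 142.5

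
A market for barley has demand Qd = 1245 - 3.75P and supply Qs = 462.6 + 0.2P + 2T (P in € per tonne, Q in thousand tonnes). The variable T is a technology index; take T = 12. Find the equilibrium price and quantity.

P* = 192, Q* = 525

With T = 12, supply is Qs = 486.6 + 0.2P.
Set Qd = Qs: 1245 - 3.75P = 486.6 + 0.2P, so 758.4 = 3.95P and P* = 192.
Plugging P* into demand: Q* = 1245 - 3.75(192) = 525.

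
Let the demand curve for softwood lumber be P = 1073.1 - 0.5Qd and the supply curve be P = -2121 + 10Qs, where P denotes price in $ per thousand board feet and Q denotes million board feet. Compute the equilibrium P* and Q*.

P* = 921, Q* = 304.2

Inverting to quantity form: Qd = 2146.2 - 2P and Qs = 212.1 + 0.1P.
At equilibrium Qd = Qs, so 2146.2 - 2P = 212.1 + 0.1P; collecting terms, 1934.1 = 2.1P and P* = 921.
Substitute back: Q* = 2146.2 - 2(921) = 304.2.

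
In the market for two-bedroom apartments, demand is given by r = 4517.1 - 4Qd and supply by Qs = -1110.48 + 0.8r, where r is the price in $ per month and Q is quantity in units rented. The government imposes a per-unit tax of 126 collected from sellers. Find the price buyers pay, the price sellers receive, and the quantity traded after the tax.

r_b = 2229.1, r_s = 2103.1, Q = 572

Rewriting in direct form: Qd = 1129.275 - 0.25r.
The tax drives a wedge r_b - r_s = 126. Substituting r_s = r_b - 126 into supply: Qs = -1211.28 + 0.8r_b.
Equate demand and the shifted supply: 1129.275 - 0.25r_b = -1211.28 + 0.8r_b, giving 1.05r_b = 2340.555, so r_b = 2229.1.
Then r_s = 2229.1 - 126 = 2103.1 and Q = 1129.275 - 0.25(2229.1) = 572.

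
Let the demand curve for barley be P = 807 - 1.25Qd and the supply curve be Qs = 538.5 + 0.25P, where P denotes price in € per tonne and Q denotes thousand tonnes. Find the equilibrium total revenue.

Total revenue = 57528

Inverting to quantity form: Qd = 645.6 - 0.8P.
Set Qd = Qs: 645.6 - 0.8P = 538.5 + 0.25P, so 107.1 = 1.05P and P* = 102.
Plugging P* into demand: Q* = 645.6 - 0.8(102) = 564.
Total revenue = P* × Q* = 102 × 564 = 57528.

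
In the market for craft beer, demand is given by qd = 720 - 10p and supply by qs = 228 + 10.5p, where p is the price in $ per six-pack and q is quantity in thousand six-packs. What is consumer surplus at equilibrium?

The market clears where 720 - 10p = 228 + 10.5p. Rearranging, 20.5p = 492, hence p* = 24.
Substitute back: q* = 720 - 10(24) = 480.
Demand choke price (qd = 0): p = 720/10 = 72. Consumer surplus = ½ × (72 - 24) × 480 = 11520.

Consumer surplus = 11520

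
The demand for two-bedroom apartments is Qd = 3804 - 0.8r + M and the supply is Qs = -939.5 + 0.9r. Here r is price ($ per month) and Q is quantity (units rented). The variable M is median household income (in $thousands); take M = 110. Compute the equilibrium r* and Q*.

With M = 110, demand is Qd = 3914 - 0.8r.
Set Qd = Qs: 3914 - 0.8r = -939.5 + 0.9r, so 4853.5 = 1.7r and r* = 2855.
Substitute back: Q* = 3914 - 0.8(2855) = 1630.

r* = 2855, Q* = 1630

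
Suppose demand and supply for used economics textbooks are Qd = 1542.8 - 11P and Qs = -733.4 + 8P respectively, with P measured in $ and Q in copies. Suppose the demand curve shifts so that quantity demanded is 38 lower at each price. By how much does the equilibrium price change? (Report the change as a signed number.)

ΔP = -2

The market clears where 1542.8 - 11P = -733.4 + 8P. Rearranging, 19P = 2276.2, hence P* = 119.8.
Plugging P* into demand: Q* = 1542.8 - 11(119.8) = 225.
After the shift, demand is Qd = 1504.8 - 11P.
New equilibrium: 2238.2 = 19P, so P = 117.8 and Q = 209.
ΔP = 117.8 - 119.8 = -2.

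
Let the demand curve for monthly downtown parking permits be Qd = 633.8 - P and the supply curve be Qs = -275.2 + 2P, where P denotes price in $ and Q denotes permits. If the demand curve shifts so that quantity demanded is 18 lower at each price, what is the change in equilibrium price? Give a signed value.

ΔP = -6

Set Qd = Qs: 633.8 - P = -275.2 + 2P, so 909 = 3P and P* = 303.
Substitute back: Q* = 633.8 - 303 = 330.8.
After the shift, demand is Qd = 615.8 - P.
New equilibrium: 891 = 3P, so P = 297 and Q = 318.8.
ΔP = 297 - 303 = -6.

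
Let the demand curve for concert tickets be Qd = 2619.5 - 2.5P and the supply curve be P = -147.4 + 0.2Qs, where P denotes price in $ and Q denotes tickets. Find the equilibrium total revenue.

Inverting to quantity form: Qs = 737 + 5P.
Equating demand and supply, 2619.5 - 2.5P = 737 + 5P gives 7.5P = 1882.5, so P* = 251.
Then Q* = 2619.5 - 2.5(251) = 1992.
Total revenue = P* × Q* = 251 × 1992 = 499992.

Total revenue = 499992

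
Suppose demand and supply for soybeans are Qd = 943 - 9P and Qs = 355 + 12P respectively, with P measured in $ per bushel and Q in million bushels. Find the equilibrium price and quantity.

Equating demand and supply, 943 - 9P = 355 + 12P gives 21P = 588, so P* = 28.
From the demand curve, Q* = 943 - 9(28) = 691.

P* = 28, Q* = 691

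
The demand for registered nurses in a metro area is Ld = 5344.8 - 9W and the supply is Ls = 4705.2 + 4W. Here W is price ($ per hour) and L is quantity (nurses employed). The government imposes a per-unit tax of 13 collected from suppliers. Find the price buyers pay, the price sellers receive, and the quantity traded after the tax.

W_b = 53.2, W_s = 40.2, L = 4866

Suppliers keep W_s = W_b - 13 per unit, so supply in terms of the buyer price is Ls = 4653.2 + 4W_b.
Set Ld = Ls: 5344.8 - 9W_b = 4653.2 + 4W_b, so 691.6 = 13W_b and W_b = 53.2.
So W_s = 40.2 and the quantity traded is L = 5344.8 - 9(53.2) = 4866.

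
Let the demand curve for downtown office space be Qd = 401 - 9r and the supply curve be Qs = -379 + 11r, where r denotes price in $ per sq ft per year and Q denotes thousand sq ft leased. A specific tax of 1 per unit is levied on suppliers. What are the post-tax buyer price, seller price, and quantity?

The tax drives a wedge r_b - r_s = 1. Substituting r_s = r_b - 1 into supply: Qs = -390 + 11r_b.
Equate demand and the shifted supply: 401 - 9r_b = -390 + 11r_b, giving 20r_b = 791, so r_b = 39.55.
So r_s = 38.55 and the quantity traded is Q = 401 - 9(39.55) = 45.05.

r_b = 39.55, r_s = 38.55, Q = 45.05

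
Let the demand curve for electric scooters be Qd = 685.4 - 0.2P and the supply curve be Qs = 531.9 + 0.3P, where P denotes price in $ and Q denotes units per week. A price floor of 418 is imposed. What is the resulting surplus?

Surplus = 55.5

Evaluating both curves at the floor price 418 gives Qd = 601.8, Qs = 657.3.
Surplus = Qs - Qd = 657.3 - 601.8 = 55.5.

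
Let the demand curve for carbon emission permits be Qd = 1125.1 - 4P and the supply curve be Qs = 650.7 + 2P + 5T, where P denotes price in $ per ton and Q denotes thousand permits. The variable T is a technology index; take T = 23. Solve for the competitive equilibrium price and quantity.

With T = 23, supply is Qs = 765.7 + 2P.
Set Qd = Qs: 1125.1 - 4P = 765.7 + 2P, so 359.4 = 6P and P* = 59.9.
Then Q* = 1125.1 - 4(59.9) = 885.5.

P* = 59.9, Q* = 885.5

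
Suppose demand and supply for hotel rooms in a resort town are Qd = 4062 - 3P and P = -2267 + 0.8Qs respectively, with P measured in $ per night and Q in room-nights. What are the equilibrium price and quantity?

P* = 289, Q* = 3195

Inverting to quantity form: Qs = 2833.75 + 1.25P.
Equating demand and supply, 4062 - 3P = 2833.75 + 1.25P gives 4.25P = 1228.25, so P* = 289.
From the demand curve, Q* = 4062 - 3(289) = 3195.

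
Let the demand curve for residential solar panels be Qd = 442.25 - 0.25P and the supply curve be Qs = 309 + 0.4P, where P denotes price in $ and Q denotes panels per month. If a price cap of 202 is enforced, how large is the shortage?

Shortage = 1.95

With P fixed at 202, quantity demanded is 391.75 and quantity supplied is 389.8.
Shortage = Qd - Qs = 391.75 - 389.8 = 1.95.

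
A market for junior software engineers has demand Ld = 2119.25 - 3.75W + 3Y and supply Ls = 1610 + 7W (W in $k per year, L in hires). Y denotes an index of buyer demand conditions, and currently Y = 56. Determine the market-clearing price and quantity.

With Y = 56, demand is Ld = 2287.25 - 3.75W.
Equating demand and supply, 2287.25 - 3.75W = 1610 + 7W gives 10.75W = 677.25, so W* = 63.
Then L* = 2287.25 - 3.75(63) = 2051.

W* = 63, L* = 2051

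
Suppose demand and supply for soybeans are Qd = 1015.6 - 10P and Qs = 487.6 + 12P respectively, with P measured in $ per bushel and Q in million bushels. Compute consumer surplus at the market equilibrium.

Consumer surplus = 30077.768

The market clears where 1015.6 - 10P = 487.6 + 12P. Rearranging, 22P = 528, hence P* = 24.
Plugging P* into demand: Q* = 1015.6 - 10(24) = 775.6.
Demand choke price (Qd = 0): P = 1015.6/10 = 101.56. Consumer surplus = ½ × (101.56 - 24) × 775.6 = 30077.768.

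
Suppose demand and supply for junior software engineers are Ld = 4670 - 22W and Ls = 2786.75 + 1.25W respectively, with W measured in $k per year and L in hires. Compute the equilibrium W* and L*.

The market clears where 4670 - 22W = 2786.75 + 1.25W. Rearranging, 23.25W = 1883.25, hence W* = 81.
Substitute back: L* = 4670 - 22(81) = 2888.

W* = 81, L* = 2888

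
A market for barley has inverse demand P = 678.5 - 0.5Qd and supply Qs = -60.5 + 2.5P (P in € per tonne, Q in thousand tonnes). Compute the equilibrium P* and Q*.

P* = 315, Q* = 727

Inverting to quantity form: Qd = 1357 - 2P.
Equating demand and supply, 1357 - 2P = -60.5 + 2.5P gives 4.5P = 1417.5, so P* = 315.
Plugging P* into demand: Q* = 1357 - 2(315) = 727.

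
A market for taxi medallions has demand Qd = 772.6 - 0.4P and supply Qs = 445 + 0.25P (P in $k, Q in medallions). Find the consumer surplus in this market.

Consumer surplus = 407551.25

At equilibrium Qd = Qs, so 772.6 - 0.4P = 445 + 0.25P; collecting terms, 327.6 = 0.65P and P* = 504.
From the demand curve, Q* = 772.6 - 0.4(504) = 571.
Demand choke price (Qd = 0): P = 772.6/0.4 = 1931.5. Consumer surplus = ½ × (1931.5 - 504) × 571 = 407551.25.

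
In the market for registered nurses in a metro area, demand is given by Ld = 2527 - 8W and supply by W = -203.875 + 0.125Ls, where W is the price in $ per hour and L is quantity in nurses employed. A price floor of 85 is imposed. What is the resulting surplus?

Surplus = 464

In direct form, Ls = 1631 + 8W.
Evaluating both curves at the floor price 85 gives Ld = 1847, Ls = 2311.
Surplus = Ls - Ld = 2311 - 1847 = 464.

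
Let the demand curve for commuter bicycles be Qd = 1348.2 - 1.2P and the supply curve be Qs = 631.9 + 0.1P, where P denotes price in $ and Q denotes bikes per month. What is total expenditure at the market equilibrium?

Equating demand and supply, 1348.2 - 1.2P = 631.9 + 0.1P gives 1.3P = 716.3, so P* = 551.
Then Q* = 1348.2 - 1.2(551) = 687.
Total expenditure = P* × Q* = 551 × 687 = 378537.

Total expenditure = 378537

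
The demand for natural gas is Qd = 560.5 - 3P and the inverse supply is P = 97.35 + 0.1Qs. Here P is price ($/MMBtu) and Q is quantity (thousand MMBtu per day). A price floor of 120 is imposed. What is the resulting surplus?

Surplus = 26

Solving each curve for Q: Qs = -973.5 + 10P.
At P = 120: Qd = 200.5 and Qs = 226.5.
Surplus = Qs - Qd = 226.5 - 200.5 = 26.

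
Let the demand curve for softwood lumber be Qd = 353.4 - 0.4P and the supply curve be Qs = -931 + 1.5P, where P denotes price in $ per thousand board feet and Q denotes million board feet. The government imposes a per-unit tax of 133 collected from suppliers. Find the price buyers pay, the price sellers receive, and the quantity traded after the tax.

P_b = 781, P_s = 648, Q = 41

Suppliers keep P_s = P_b - 133 per unit, so supply in terms of the buyer price is Qs = -1130.5 + 1.5P_b.
Equate demand and the shifted supply: 353.4 - 0.4P_b = -1130.5 + 1.5P_b, giving 1.9P_b = 1483.9, so P_b = 781.
So P_s = 648 and the quantity traded is Q = 353.4 - 0.4(781) = 41.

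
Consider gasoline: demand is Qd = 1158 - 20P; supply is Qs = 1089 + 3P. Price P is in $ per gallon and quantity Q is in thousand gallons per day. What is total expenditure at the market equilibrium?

At equilibrium Qd = Qs, so 1158 - 20P = 1089 + 3P; collecting terms, 69 = 23P and P* = 3.
Plugging P* into demand: Q* = 1158 - 20(3) = 1098.
Total expenditure = P* × Q* = 3 × 1098 = 3294.

Total expenditure = 3294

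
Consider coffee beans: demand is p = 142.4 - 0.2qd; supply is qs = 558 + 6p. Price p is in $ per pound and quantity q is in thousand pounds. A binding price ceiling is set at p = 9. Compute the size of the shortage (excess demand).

Rewriting in direct form: qd = 712 - 5p.
With p fixed at 9, quantity demanded is 667 and quantity supplied is 612.
Shortage = qd - qs = 667 - 612 = 55.

Shortage = 55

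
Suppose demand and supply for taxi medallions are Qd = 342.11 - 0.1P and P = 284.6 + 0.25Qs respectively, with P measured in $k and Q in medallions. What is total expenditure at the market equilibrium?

Total expenditure = 110496.6

Rewriting in direct form: Qs = -1138.4 + 4P.
At equilibrium Qd = Qs, so 342.11 - 0.1P = -1138.4 + 4P; collecting terms, 1480.51 = 4.1P and P* = 361.1.
Plugging P* into demand: Q* = 342.11 - 0.1(361.1) = 306.
Total expenditure = P* × Q* = 361.1 × 306 = 110496.6.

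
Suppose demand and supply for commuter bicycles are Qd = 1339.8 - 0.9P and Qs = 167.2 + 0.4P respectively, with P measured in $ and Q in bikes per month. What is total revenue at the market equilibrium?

Set Qd = Qs: 1339.8 - 0.9P = 167.2 + 0.4P, so 1172.6 = 1.3P and P* = 902.
Then Q* = 1339.8 - 0.9(902) = 528.
Total revenue = P* × Q* = 902 × 528 = 476256.

Total revenue = 476256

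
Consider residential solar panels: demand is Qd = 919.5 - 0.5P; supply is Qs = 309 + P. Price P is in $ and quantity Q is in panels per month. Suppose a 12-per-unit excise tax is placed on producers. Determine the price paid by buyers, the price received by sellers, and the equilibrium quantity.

The tax drives a wedge P_b - P_s = 12. Substituting P_s = P_b - 12 into supply: Qs = 297 + P_b.
Market clearing requires 919.5 - 0.5P_b = 297 + P_b; hence 622.5 = 1.5P_b and P_b = 415.
Then P_s = 415 - 12 = 403 and Q = 919.5 - 0.5(415) = 712.

P_b = 415, P_s = 403, Q = 712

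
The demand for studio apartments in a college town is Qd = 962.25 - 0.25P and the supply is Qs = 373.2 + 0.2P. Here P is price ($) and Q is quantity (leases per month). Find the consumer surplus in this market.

The market clears where 962.25 - 0.25P = 373.2 + 0.2P. Rearranging, 0.45P = 589.05, hence P* = 1309.
Substitute back: Q* = 962.25 - 0.25(1309) = 635.
Demand choke price (Qd = 0): P = 962.25/0.25 = 3849. Consumer surplus = ½ × (3849 - 1309) × 635 = 806450.

Consumer surplus = 806450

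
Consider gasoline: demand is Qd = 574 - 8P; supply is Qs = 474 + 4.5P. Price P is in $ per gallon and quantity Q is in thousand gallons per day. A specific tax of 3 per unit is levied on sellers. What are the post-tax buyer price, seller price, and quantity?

P_b = 9.08, P_s = 6.08, Q = 501.36

With a tax of 3 on sellers, they supply based on the net price P_s = P_b - 3, so Qs = 460.5 + 4.5P_b.
Market clearing requires 574 - 8P_b = 460.5 + 4.5P_b; hence 113.5 = 12.5P_b and P_b = 9.08.
Then P_s = 9.08 - 3 = 6.08 and Q = 574 - 8(9.08) = 501.36.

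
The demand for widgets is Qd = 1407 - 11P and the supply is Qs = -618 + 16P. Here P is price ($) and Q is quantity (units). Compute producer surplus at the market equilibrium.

At equilibrium Qd = Qs, so 1407 - 11P = -618 + 16P; collecting terms, 2025 = 27P and P* = 75.
Plugging P* into demand: Q* = 1407 - 11(75) = 582.
Supply choke price (Qs = 0): P = 38.625. Producer surplus = ½ × (75 - 38.625) × 582 = 10585.125.

Producer surplus = 10585.125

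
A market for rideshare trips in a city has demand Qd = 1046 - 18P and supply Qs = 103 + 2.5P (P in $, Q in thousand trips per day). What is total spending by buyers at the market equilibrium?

Total spending by buyers = 10028

Equating demand and supply, 1046 - 18P = 103 + 2.5P gives 20.5P = 943, so P* = 46.
Plugging P* into demand: Q* = 1046 - 18(46) = 218.
Total spending by buyers = P* × Q* = 46 × 218 = 10028.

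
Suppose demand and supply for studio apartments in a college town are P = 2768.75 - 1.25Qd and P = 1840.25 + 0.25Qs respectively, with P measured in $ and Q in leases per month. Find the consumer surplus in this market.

In direct form, Qd = 2215 - 0.8P and Qs = -7361 + 4P.
Set Qd = Qs: 2215 - 0.8P = -7361 + 4P, so 9576 = 4.8P and P* = 1995.
From the demand curve, Q* = 2215 - 0.8(1995) = 619.
Demand choke price (Qd = 0): P = 2215/0.8 = 2768.75. Consumer surplus = ½ × (2768.75 - 1995) × 619 = 239475.625.

Consumer surplus = 239475.625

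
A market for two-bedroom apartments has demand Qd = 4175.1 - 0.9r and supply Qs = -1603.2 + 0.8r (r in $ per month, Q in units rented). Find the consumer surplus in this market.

At equilibrium Qd = Qs, so 4175.1 - 0.9r = -1603.2 + 0.8r; collecting terms, 5778.3 = 1.7r and r* = 3399.
From the demand curve, Q* = 4175.1 - 0.9(3399) = 1116.
Demand choke price (Qd = 0): r = 4175.1/0.9 = 4639. Consumer surplus = ½ × (4639 - 3399) × 1116 = 691920.

Consumer surplus = 691920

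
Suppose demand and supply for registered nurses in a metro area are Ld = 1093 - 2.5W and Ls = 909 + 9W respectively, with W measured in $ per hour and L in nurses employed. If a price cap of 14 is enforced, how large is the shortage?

At W = 14: Ld = 1058 and Ls = 1035.
Shortage = Ld - Ls = 1058 - 1035 = 23.

Shortage = 23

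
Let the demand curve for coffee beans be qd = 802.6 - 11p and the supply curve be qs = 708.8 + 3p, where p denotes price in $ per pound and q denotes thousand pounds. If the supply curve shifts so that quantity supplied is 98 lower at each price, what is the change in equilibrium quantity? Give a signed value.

Δq = -77

The market clears where 802.6 - 11p = 708.8 + 3p. Rearranging, 14p = 93.8, hence p* = 6.7.
Plugging p* into demand: q* = 802.6 - 11(6.7) = 728.9.
After the shift, supply is qs = 610.8 + 3p.
The new intersection has 191.8 = 14p, i.e. p = 13.7, q = 651.9.
Δq = 651.9 - 728.9 = -77.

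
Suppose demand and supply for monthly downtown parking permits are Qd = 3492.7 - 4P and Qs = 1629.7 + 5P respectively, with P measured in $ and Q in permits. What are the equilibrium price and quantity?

The market clears where 3492.7 - 4P = 1629.7 + 5P. Rearranging, 9P = 1863, hence P* = 207.
Plugging P* into demand: Q* = 3492.7 - 4(207) = 2664.7.

P* = 207, Q* = 2664.7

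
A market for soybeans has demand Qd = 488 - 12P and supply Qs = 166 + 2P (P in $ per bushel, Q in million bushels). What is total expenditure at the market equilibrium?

Total expenditure = 4876

At equilibrium Qd = Qs, so 488 - 12P = 166 + 2P; collecting terms, 322 = 14P and P* = 23.
Substitute back: Q* = 488 - 12(23) = 212.
Total expenditure = P* × Q* = 23 × 212 = 4876.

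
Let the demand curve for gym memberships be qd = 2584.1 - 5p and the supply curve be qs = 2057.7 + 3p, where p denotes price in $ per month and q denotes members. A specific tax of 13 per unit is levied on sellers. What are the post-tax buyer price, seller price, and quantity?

p_b = 70.675, p_s = 57.675, q = 2230.725

The tax drives a wedge p_b - p_s = 13. Substituting p_s = p_b - 13 into supply: qs = 2018.7 + 3p_b.
Market clearing requires 2584.1 - 5p_b = 2018.7 + 3p_b; hence 565.4 = 8p_b and p_b = 70.675.
Then p_s = 70.675 - 13 = 57.675 and q = 2584.1 - 5(70.675) = 2230.725.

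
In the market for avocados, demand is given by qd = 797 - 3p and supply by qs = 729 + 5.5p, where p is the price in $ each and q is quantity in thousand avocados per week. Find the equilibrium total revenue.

Total revenue = 6184

Set qd = qs: 797 - 3p = 729 + 5.5p, so 68 = 8.5p and p* = 8.
From the demand curve, q* = 797 - 3(8) = 773.
Total revenue = p* × q* = 8 × 773 = 6184.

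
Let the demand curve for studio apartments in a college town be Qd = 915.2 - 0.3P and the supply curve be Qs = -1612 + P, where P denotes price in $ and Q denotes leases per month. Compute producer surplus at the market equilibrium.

At equilibrium Qd = Qs, so 915.2 - 0.3P = -1612 + P; collecting terms, 2527.2 = 1.3P and P* = 1944.
From the demand curve, Q* = 915.2 - 0.3(1944) = 332.
Supply choke price (Qs = 0): P = 1612. Producer surplus = ½ × (1944 - 1612) × 332 = 55112.

Producer surplus = 55112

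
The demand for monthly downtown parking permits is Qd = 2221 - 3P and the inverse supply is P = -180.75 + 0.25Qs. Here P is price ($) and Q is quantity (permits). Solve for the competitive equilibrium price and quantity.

Inverting to quantity form: Qs = 723 + 4P.
Equating demand and supply, 2221 - 3P = 723 + 4P gives 7P = 1498, so P* = 214.
Substitute back: Q* = 2221 - 3(214) = 1579.

P* = 214, Q* = 1579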